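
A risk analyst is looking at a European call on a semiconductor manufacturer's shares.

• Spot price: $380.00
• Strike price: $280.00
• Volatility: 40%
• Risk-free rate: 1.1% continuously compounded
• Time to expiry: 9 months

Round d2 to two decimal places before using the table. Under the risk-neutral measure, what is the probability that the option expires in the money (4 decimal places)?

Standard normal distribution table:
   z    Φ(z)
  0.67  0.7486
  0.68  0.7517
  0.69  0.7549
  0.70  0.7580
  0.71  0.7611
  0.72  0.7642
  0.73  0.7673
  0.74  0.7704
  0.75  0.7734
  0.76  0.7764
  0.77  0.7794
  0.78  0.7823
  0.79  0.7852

σ√T = 0.4·√0.75 = 0.3464
d₁ = [ln(380/280) + (0.011 + 0.4²/2)·0.75] / 0.3464 = [0.3054 + 0.0683] / 0.3464 = 1.0786 ≈ 1.08
d₂ = d₁ − σ√T = 1.0786 − 0.3464 = 0.7322 ≈ 0.73
Pr(exercise) under Q = N(d₂) = 0.7673

0.7673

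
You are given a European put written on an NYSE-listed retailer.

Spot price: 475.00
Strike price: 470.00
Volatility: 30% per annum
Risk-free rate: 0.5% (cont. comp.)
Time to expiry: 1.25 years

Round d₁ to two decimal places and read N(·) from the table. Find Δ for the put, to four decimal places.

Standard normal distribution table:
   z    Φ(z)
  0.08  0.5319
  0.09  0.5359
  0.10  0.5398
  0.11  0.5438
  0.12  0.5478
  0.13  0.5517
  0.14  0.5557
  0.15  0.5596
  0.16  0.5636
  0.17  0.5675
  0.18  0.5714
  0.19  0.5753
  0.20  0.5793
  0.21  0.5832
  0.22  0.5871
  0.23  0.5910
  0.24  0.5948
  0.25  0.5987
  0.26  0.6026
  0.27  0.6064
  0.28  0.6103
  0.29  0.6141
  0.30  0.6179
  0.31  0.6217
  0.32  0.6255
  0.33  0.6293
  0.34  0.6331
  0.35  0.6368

-0.4129

σ√T = 0.3 × 1.1180 = 0.3354
d₁ = [ln(475/470) + (0.005 + 0.3²/2)·1.25] / 0.3354 = [0.0106 + 0.0625] / 0.3354 = 0.2179 ⇒ 0.22
N(d₁) = N(0.22) = 0.5871
Δ_put = N(d₁) − 1 = 0.5871 − 1 = -0.4129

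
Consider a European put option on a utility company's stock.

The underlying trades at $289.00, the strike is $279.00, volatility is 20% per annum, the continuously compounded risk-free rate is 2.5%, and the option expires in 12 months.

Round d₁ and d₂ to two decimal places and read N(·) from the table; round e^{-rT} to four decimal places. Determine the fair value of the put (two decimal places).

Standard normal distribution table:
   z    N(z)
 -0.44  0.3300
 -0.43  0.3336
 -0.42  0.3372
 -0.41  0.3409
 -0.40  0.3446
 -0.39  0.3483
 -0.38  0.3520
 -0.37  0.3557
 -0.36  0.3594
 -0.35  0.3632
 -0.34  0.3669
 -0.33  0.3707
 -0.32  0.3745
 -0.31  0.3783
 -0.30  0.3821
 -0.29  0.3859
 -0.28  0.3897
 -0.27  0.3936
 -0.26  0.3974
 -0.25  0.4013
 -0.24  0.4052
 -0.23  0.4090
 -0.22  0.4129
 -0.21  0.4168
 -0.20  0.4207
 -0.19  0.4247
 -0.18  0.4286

$14.89

σ√T = 0.2·√1 = 0.2000
ln(S/K) + (r + σ²/2)T = ln(289/279) + (0.025 + 0.2²/2)·1 = 0.0352 + 0.0450 = 0.0802
d₁ = 0.0802 / 0.2000 = 0.4011 which rounds to 0.40
d₂ = d₁ − σ√T = 0.4011 − 0.2000 = 0.2011 which rounds to 0.20
e^(−rT) = e^(−0.025·1) = 0.9753
P = 279·0.9753·N(-0.20) − 289·N(-0.40) = 279·0.9753·0.4207 − 289·0.3446 = 114.4761 − 99.5894 = 14.8867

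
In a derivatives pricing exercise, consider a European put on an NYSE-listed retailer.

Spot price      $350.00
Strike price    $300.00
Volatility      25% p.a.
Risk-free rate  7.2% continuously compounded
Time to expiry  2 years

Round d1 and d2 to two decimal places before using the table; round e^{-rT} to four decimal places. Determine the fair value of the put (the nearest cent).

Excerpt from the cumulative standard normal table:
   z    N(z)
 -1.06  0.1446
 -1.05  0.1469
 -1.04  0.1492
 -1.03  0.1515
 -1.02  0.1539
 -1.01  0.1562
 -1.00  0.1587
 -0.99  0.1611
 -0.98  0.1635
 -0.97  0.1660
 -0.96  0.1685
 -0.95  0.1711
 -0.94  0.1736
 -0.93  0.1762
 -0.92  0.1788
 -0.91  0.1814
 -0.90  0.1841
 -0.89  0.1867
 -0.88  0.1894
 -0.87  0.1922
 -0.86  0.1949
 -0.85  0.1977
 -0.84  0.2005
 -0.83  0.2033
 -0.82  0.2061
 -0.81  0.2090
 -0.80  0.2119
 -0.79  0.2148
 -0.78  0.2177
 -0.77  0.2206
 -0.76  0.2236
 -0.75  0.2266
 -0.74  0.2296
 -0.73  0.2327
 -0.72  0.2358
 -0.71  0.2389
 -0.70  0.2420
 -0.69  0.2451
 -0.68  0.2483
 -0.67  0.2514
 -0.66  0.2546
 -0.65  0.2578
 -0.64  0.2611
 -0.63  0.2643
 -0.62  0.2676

$11.44

T = 2;  σ√T = 0.3536
d₁ = [ln(350/300) + (0.072 + 0.25²/2)·2] / 0.3536 = [0.1542 + 0.2065] / 0.3536 = 1.0201 which rounds to 1.02
d₂ = d₁ − σ√T = 1.0201 − 0.3536 = 0.6665 which rounds to 0.67
e^(−rT) = e^(−0.072·2) = 0.8659
N(−d₂) = N(-0.67) = 0.2514;  N(−d₁) = N(-1.02) = 0.1539
P = 300·0.8659·0.2514 − 350·0.1539 = 65.3062 − 53.8650 = 11.4412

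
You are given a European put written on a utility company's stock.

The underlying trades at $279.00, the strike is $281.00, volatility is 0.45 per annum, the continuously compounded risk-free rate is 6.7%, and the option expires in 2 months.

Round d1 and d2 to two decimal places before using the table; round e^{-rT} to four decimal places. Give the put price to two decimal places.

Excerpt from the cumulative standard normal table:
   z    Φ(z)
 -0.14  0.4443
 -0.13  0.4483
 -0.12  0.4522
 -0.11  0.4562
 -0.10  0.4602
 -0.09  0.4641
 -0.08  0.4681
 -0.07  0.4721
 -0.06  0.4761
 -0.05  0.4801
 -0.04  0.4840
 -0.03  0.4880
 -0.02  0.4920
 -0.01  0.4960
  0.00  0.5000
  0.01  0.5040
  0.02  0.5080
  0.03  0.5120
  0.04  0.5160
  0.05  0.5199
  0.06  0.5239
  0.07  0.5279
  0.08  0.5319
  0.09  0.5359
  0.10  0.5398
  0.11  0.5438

σ√T = 0.45·√0.1667 = 0.1837
d₁ = [ln(279/281) + (0.067 + 0.45²/2)·0.1667] / 0.1837 = [-0.0071 + 0.0280] / 0.1837 = 0.1138 ≈ 0.11
d₂ = d₁ − σ√T = 0.1138 − 0.1837 = -0.0700 ≈ -0.07
exp(−rT) = exp(−0.067·0.1667) = 0.9889
N(−d₂) = N(0.07) = 0.5279;  N(−d₁) = N(-0.11) = 0.4562
P = 281·0.9889·0.5279 − 279·0.4562 = 146.6933 − 127.2798 = 19.4135

$19.41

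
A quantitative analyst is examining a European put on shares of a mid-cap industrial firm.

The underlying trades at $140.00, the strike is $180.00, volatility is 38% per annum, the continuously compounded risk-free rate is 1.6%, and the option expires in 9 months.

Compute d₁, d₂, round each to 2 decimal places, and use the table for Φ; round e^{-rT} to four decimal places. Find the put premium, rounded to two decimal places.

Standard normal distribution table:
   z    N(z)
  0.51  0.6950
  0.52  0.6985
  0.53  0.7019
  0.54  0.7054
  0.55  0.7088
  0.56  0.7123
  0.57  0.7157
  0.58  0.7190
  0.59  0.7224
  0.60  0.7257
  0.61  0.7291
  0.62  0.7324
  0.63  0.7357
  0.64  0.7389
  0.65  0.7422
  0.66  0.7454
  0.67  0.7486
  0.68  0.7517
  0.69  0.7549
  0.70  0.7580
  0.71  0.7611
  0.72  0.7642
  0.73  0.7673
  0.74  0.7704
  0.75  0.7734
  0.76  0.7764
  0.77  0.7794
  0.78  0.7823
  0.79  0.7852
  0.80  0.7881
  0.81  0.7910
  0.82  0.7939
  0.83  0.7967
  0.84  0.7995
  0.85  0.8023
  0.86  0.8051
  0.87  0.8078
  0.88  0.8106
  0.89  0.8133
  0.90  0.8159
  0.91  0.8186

$44.93

σ√T = 0.38 × 0.8660 = 0.3291
d₁ = [ln(140/180) + (0.016 + ½·0.38²)·0.75] / (σ√T) = (-0.2513 + 0.0662) / 0.3291 = -0.5627 which rounds to -0.56
d₂ = -0.5627 − 0.3291 = -0.8917 which rounds to -0.89
exp(−rT) = exp(−0.016·0.75) = 0.9881
P = 180·0.9881·N(0.89) − 140·N(0.56) = 180·0.9881·0.8133 − 140·0.7123 = 144.6519 − 99.7220 = 44.9299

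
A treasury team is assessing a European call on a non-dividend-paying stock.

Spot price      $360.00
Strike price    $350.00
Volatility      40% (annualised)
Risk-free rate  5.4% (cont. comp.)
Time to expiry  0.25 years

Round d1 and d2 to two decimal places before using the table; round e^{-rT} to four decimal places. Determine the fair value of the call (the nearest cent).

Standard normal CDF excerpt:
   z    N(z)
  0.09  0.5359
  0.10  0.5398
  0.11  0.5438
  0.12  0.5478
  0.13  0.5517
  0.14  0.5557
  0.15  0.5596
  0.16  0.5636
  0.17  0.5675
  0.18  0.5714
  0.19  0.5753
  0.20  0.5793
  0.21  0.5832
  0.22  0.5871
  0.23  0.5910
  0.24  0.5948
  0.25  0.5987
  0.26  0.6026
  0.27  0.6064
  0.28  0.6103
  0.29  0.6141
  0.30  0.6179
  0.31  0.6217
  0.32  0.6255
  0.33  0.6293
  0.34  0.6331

T = 0.25;  σ√T = 0.2000
d₁ = [ln(360/350) + (0.054 + 0.4²/2)·0.25] / 0.2000 = [0.0282 + 0.0335] / 0.2000 = 0.3084 → 0.31
d₂ = d₁ − σ√T = 0.3084 − 0.2000 = 0.1084 → 0.11
exp(−rT) = exp(−0.054·0.25) = 0.9866
N(d₁) = N(0.31) = 0.6217;  N(d₂) = N(0.11) = 0.5438
C = 360·0.6217 − 350·0.9866·0.5438 = 223.8120 − 187.7796 = 36.0324

$36.03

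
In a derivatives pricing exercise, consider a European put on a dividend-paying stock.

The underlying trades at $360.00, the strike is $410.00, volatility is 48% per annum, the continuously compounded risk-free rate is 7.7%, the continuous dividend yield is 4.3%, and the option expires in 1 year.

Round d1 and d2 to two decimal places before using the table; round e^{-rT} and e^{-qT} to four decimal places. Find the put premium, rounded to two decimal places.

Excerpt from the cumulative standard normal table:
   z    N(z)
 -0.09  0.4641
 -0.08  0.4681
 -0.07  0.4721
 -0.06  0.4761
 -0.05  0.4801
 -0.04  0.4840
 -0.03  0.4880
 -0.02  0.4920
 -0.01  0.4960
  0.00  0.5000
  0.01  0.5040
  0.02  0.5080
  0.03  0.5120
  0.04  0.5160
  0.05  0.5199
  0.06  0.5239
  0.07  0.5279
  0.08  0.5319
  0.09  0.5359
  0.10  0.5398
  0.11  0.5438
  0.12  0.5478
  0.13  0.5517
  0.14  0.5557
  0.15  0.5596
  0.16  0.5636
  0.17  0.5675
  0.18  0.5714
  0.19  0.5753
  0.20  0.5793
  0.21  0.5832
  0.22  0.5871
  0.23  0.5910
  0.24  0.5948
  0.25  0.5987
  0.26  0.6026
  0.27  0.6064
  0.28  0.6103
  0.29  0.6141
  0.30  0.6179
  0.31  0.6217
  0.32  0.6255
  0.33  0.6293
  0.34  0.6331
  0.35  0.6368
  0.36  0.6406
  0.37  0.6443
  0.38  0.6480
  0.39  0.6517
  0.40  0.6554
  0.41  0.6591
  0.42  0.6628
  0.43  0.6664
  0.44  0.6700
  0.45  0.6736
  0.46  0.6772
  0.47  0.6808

σ√T = 0.48 × 1.0000 = 0.4800
d₁ = [ln(360/410) + (0.077 − 0.043 + ½·0.48²)·1] / (σ√T) = (-0.1301 + 0.1492) / 0.4800 = 0.0399 → 0.04
d₂ = 0.0399 − 0.4800 = -0.4401 → -0.44
exp(−qT) = exp(−0.043·1) = 0.9579;  exp(−rT) = exp(−0.077·1) = 0.9259
N(−d₂) = N(0.44) = 0.6700;  N(−d₁) = N(-0.04) = 0.4840
P = 410·0.9259·0.6700 − 360·0.9579·0.4840 = 254.3447 − 166.9045 = 87.4402

$87.44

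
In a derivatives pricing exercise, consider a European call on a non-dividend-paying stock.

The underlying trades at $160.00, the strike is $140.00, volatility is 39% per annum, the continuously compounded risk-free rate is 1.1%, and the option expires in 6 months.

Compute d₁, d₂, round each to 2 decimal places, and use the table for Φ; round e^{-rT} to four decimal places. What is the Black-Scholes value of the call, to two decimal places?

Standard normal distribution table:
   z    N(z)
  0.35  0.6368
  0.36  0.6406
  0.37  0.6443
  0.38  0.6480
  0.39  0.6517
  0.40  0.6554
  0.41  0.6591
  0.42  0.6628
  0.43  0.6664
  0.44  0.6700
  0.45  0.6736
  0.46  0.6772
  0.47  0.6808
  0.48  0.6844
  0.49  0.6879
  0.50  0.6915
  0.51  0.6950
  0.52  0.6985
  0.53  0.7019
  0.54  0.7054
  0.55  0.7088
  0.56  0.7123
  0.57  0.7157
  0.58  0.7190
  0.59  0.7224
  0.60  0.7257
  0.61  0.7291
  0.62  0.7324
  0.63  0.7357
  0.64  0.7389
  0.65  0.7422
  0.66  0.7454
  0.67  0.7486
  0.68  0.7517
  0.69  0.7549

σ√T = 0.39 × 0.7071 = 0.2758
d₁ = [ln(160/140) + (0.011 + 0.39²/2)·0.5] / 0.2758 = [0.1335 + 0.0435] / 0.2758 = 0.6420 which rounds to 0.64
d₂ = d₁ − σ√T = 0.6420 − 0.2758 = 0.3663 which rounds to 0.37
exp(−rT) = exp(−0.011·0.5) = 0.9945
N(d₁) = N(0.64) = 0.7389;  N(d₂) = N(0.37) = 0.6443
C = 160·0.7389 − 140·0.9945·0.6443 = 118.2240 − 89.7059 = 28.5181

$28.52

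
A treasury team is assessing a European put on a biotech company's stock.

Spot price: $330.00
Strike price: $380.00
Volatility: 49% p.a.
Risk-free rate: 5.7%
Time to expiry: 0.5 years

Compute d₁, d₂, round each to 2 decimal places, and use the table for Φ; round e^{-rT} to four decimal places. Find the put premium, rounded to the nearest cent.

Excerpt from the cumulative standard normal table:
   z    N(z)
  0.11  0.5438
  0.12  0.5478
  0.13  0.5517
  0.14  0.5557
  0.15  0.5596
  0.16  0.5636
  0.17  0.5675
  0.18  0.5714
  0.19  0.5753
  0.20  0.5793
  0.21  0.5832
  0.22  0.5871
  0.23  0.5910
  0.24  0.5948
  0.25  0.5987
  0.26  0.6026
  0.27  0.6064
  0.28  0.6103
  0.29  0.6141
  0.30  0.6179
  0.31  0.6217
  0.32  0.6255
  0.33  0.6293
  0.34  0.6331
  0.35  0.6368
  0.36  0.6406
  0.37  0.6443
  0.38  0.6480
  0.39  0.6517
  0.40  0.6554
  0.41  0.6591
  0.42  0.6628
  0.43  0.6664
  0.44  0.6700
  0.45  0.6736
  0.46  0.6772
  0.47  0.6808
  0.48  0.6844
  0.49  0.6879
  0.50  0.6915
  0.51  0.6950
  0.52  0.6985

σ√T = 0.49 × 0.7071 = 0.3465
d₁ = [ln(330/380) + (0.057 + 0.49²/2)·0.5] / 0.3465 = [-0.1411 + 0.0885] / 0.3465 = -0.1517 ≈ -0.15
d₂ = d₁ − σ√T = -0.1517 − 0.3465 = -0.4982 ≈ -0.50
e^(−rT) = e^(−0.057·0.5) = 0.9719
P = 380·0.9719·N(0.50) − 330·N(0.15) = 380·0.9719·0.6915 − 330·0.5596 = 255.3862 − 184.6680 = 70.7182

$70.72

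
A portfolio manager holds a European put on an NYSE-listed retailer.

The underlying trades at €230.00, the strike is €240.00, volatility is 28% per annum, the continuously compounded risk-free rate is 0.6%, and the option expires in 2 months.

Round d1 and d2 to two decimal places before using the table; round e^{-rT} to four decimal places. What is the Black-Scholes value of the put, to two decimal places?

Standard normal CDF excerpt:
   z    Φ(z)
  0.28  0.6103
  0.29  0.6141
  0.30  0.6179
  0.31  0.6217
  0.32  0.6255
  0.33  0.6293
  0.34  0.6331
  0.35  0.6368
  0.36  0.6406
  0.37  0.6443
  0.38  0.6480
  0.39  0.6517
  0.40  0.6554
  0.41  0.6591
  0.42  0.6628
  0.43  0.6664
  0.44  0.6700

T = 0.1667;  σ√T = 0.1143
d₁ = [ln(230/240) + (0.006 + 0.28²/2)·0.1667] / 0.1143 = [-0.0426 + 0.0075] / 0.1143 = -0.3064 which rounds to -0.31
d₂ = d₁ − σ√T = -0.3064 − 0.1143 = -0.4207 which rounds to -0.42
exp(−rT) = exp(−0.006·0.1667) = 0.9990
N(−d₂) = N(0.42) = 0.6628;  N(−d₁) = N(0.31) = 0.6217
P = 240·0.9990·0.6628 − 230·0.6217 = 158.9129 − 142.9910 = 15.9219

€15.92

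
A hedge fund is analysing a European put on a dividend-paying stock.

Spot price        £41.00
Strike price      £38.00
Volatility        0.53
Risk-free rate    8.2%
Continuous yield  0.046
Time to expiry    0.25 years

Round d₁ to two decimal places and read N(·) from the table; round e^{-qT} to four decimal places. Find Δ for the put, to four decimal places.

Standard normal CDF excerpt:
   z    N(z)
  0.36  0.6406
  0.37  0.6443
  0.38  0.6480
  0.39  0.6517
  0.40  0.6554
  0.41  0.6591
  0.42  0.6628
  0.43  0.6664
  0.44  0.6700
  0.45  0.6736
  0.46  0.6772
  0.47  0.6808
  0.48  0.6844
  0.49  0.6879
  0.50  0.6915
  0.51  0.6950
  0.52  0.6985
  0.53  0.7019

T = 0.25;  σ√T = 0.2650
d₁ = [ln(41/38) + (0.082 − 0.046 + 0.53²/2)·0.25] / 0.2650 = [0.0760 + 0.0441] / 0.2650 = 0.4532 ⇒ 0.45
N(d₁) = N(0.45) = 0.6736
Δ_put = e^(−qT)·(N(d₁) − 1) = 0.9886·(0.6736 − 1) = -0.3227

-0.3227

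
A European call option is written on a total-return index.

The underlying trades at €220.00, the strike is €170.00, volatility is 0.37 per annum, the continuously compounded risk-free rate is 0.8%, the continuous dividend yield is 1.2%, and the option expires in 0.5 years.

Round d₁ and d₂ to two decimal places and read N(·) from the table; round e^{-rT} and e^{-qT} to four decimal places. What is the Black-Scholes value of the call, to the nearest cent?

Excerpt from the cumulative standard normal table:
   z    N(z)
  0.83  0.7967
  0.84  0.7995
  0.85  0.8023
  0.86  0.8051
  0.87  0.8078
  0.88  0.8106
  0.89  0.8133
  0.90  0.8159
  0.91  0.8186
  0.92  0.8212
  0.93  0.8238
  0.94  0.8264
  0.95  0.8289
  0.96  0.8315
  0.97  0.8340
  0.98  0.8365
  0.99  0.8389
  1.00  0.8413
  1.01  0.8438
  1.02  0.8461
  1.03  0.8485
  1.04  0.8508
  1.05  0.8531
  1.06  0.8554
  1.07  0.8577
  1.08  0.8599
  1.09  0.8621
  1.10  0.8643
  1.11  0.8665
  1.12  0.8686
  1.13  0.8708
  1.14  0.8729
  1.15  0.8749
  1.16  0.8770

T = 0.5;  σ√T = 0.2616
ln(S/K) + (r − q + σ²/2)T = ln(220/170) + (0.008 − 0.012 + 0.37²/2)·0.5 = 0.2578 + 0.0322 = 0.2901
d₁ = 0.2901 / 0.2616 = 1.1086 → 1.11
d₂ = d₁ − σ√T = 1.1086 − 0.2616 = 0.8470 → 0.85
exp(−qT) = exp(−0.012·0.5) = 0.9940;  exp(−rT) = exp(−0.008·0.5) = 0.9960
N(d₁) = N(1.11) = 0.8665;  N(d₂) = N(0.85) = 0.8023
C = 220·0.9940·0.8665 − 170·0.9960·0.8023 = 189.4862 − 135.8454 = 53.6408

€53.64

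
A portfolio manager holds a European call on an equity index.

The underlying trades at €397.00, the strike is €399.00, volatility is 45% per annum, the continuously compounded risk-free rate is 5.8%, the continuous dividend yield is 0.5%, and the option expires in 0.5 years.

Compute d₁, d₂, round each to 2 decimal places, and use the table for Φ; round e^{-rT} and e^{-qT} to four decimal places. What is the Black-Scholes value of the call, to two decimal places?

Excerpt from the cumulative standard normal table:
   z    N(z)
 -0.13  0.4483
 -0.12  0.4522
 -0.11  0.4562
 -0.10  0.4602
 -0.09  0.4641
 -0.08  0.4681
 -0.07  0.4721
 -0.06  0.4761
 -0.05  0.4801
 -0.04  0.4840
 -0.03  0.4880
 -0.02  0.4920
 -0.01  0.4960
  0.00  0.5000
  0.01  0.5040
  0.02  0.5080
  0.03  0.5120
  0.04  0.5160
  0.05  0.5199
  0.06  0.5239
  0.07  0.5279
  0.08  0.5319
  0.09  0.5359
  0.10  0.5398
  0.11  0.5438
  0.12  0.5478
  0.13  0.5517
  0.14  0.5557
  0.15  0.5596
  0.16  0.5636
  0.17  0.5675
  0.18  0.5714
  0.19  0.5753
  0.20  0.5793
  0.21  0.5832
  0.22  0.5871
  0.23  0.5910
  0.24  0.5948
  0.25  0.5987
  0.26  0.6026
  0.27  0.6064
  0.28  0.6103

€54.16

σ√T = 0.45 × 0.7071 = 0.3182
d₁ = [ln(397/399) + (0.058 − 0.005 + 0.45²/2)·0.5] / 0.3182 = [-0.0050 + 0.0771] / 0.3182 = 0.2266 which rounds to 0.23
d₂ = d₁ − σ√T = 0.2266 − 0.3182 = -0.0916 which rounds to -0.09
exp(−qT) = exp(−0.005·0.5) = 0.9975;  exp(−rT) = exp(−0.058·0.5) = 0.9714
C = 397·0.9975·N(0.23) − 399·0.9714·N(-0.09) = 397·0.9975·0.5910 − 399·0.9714·0.4641 = 234.0404 − 179.8799 = 54.1606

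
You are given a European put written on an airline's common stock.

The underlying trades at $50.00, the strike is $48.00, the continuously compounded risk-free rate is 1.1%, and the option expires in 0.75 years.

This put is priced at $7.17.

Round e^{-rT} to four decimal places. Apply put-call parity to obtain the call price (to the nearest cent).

$9.56

exp(−rT) = exp(−0.011·0.75) = 0.9918
Put-call parity: C − P = S − K·e^(−rT) = 50 − 48·0.9918 = 50 − 47.6064 = 2.3936
C = P + (C − P) = 7.17 + (2.3936) = 9.5636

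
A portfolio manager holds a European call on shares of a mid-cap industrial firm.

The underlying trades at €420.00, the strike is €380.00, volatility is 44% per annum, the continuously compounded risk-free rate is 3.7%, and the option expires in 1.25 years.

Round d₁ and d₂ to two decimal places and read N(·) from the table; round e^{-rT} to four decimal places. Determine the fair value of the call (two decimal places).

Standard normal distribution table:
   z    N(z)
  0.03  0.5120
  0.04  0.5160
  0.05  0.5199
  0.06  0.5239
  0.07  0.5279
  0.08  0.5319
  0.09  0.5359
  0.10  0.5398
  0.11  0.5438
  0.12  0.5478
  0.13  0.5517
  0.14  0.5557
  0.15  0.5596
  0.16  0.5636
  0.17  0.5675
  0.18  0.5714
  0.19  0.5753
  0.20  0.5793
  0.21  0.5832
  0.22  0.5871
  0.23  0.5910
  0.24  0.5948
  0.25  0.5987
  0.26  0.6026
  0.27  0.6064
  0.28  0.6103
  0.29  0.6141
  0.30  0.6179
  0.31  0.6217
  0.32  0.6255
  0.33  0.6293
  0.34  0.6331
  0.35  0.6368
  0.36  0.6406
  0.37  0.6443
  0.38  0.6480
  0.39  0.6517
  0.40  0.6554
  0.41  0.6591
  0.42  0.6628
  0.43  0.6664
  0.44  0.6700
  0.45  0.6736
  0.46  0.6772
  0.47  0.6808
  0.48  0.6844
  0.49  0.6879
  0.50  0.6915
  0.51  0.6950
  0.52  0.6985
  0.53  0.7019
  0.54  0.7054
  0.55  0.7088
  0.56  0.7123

σ√T = 0.44 × 1.1180 = 0.4919
ln(S/K) + (r + σ²/2)T = ln(420/380) + (0.037 + 0.44²/2)·1.25 = 0.1001 + 0.1673 = 0.2673
d₁ = 0.2673 / 0.4919 = 0.5434 ≈ 0.54
d₂ = d₁ − σ√T = 0.5434 − 0.4919 = 0.0515 ≈ 0.05
exp(−rT) = exp(−0.037·1.25) = 0.9548
N(d₁) = N(0.54) = 0.7054;  N(d₂) = N(0.05) = 0.5199
C = 420·0.7054 − 380·0.9548·0.5199 = 296.2680 − 188.6322 = 107.6358

€107.64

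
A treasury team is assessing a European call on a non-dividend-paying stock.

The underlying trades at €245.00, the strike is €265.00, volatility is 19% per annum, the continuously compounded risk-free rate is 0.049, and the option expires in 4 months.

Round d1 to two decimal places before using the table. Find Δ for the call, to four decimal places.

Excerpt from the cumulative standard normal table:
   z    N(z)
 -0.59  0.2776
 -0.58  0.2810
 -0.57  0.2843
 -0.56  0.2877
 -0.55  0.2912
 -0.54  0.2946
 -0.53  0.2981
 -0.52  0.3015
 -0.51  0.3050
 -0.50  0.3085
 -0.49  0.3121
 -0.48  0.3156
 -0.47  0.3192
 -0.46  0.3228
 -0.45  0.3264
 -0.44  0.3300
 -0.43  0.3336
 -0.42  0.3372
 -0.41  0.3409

0.3050

σ√T = 0.19·√0.3333 = 0.1097
d₁ = [ln(245/265) + (0.049 + 0.19²/2)·0.3333] / 0.1097 = [-0.0785 + 0.0223] / 0.1097 = -0.5116 which rounds to -0.51
N(d₁) = N(-0.51) = 0.3050
Δ_call = N(d₁) = 0.3050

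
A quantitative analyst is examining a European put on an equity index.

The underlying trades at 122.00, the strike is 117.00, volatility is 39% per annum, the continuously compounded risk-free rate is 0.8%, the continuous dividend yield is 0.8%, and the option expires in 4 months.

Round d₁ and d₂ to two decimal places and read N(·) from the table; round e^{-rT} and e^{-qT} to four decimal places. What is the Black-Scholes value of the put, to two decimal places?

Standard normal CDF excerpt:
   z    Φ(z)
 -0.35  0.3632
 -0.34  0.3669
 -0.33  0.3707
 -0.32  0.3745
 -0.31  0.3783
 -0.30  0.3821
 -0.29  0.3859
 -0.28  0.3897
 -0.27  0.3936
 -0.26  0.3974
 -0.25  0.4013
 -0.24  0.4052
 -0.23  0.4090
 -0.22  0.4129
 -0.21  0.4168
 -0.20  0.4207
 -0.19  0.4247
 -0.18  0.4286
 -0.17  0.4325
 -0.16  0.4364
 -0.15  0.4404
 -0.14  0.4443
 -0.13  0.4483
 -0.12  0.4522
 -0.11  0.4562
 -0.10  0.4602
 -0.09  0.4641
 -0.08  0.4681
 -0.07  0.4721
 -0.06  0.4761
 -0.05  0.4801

8.60

T = 0.3333;  σ√T = 0.2252
ln(S/K) + (r − q + σ²/2)T = ln(122/117) + (0.008 − 0.008 + 0.39²/2)·0.3333 = 0.0418 + 0.0254 = 0.0672
d₁ = 0.0672 / 0.2252 = 0.2984 ⇒ 0.30
d₂ = d₁ − σ√T = 0.2984 − 0.2252 = 0.0733 ⇒ 0.07
e^(−qT) = e^(−0.008·0.3333) = 0.9973;  e^(−rT) = e^(−0.008·0.3333) = 0.9973
P = 117·0.9973·N(-0.07) − 122·0.9973·N(-0.30) = 117·0.9973·0.4721 − 122·0.9973·0.3821 = 55.0866 − 46.4903 = 8.5962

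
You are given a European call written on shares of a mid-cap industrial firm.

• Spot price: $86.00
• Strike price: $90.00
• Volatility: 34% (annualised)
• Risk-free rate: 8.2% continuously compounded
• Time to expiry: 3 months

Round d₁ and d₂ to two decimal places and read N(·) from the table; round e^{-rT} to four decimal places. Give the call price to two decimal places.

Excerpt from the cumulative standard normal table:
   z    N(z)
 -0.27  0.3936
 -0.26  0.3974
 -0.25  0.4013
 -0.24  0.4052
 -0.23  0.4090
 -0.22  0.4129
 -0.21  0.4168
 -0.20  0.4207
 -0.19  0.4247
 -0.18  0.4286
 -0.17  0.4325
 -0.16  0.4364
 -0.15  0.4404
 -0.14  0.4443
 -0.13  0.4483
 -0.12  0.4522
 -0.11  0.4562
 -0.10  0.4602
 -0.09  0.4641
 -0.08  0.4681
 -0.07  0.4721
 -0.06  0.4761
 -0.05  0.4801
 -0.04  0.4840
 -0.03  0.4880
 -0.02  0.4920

σ√T = 0.34 × 0.5000 = 0.1700
ln(S/K) + (r + σ²/2)T = ln(86/90) + (0.082 + 0.34²/2)·0.25 = -0.0455 + 0.0350 = -0.0105
d₁ = -0.0105 / 0.1700 = -0.0618 ≈ -0.06
d₂ = d₁ − σ√T = -0.0618 − 0.1700 = -0.2318 ≈ -0.23
exp(−rT) = exp(−0.082·0.25) = 0.9797
N(d₁) = N(-0.06) = 0.4761;  N(d₂) = N(-0.23) = 0.4090
C = 86·0.4761 − 90·0.9797·0.4090 = 40.9446 − 36.0628 = 4.8818

$4.88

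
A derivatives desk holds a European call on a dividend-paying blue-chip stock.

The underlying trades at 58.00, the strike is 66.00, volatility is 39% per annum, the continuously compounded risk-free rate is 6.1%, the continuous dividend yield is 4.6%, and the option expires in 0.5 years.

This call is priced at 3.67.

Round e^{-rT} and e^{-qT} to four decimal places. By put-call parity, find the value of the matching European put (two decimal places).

e^(−qT) = e^(−0.046·0.5) = 0.9773;  e^(−rT) = e^(−0.061·0.5) = 0.9700
Put-call parity: C − P = S·e^(−qT) − K·e^(−rT) = 58·0.9773 − 66·0.9700 = 56.6834 − 64.0200 = -7.3366
P = C − (C − P) = 3.67 − (-7.3366) = 11.0066

11.01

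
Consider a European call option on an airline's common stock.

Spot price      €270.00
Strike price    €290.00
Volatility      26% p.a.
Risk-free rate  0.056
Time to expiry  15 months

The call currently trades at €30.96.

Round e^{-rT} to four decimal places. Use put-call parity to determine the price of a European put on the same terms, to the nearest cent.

e^(−rT) = e^(−0.056·1.25) = 0.9324
Put-call parity: C − P = S − K·e^(−rT) = 270 − 290·0.9324 = 270 − 270.3960 = -0.3960
P = C − (C − P) = 30.96 − (-0.3960) = 31.3560

€31.36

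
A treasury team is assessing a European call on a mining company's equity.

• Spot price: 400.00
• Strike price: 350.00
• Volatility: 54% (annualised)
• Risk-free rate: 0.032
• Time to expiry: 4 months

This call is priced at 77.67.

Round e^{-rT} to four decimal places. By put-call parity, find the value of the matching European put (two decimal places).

23.96

exp(−rT) = exp(−0.032·0.3333) = 0.9894
Put-call parity: C − P = S − K·e^(−rT) = 400 − 350·0.9894 = 400 − 346.2900 = 53.7100
P = C − (C − P) = 77.67 − (53.7100) = 23.9600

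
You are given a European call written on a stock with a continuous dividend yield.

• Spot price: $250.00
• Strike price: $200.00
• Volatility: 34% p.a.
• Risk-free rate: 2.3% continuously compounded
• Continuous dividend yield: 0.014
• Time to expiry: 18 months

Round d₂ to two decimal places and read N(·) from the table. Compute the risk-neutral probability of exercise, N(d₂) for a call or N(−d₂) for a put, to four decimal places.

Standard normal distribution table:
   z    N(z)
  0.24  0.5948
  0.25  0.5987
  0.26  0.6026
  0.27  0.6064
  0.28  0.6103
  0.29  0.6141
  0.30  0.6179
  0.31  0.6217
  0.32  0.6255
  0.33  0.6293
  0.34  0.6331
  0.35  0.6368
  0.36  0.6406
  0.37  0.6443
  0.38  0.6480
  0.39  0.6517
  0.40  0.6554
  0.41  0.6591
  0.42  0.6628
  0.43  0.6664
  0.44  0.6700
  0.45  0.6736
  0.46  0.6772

T = 1.5;  σ√T = 0.4164
d₁ = [ln(250/200) + (0.023 − 0.014 + ½·0.34²)·1.5] / (σ√T) = (0.2231 + 0.1002) / 0.4164 = 0.7765 → 0.78
d₂ = 0.7765 − 0.4164 = 0.3601 → 0.36
Risk-neutral Pr[S_T > K] = N(d₂) = N(0.36) = 0.6406

0.6406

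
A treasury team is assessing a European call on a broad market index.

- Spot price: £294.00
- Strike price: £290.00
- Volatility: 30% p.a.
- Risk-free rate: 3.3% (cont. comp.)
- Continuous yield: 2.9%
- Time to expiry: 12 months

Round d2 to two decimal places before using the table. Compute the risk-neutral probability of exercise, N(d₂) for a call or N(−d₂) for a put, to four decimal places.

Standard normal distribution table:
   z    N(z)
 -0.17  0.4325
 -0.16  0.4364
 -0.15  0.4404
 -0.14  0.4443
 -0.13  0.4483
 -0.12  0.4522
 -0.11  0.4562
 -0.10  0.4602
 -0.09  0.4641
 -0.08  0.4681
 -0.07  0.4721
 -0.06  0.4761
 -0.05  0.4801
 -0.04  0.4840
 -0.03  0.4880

σ√T = 0.3 × 1.0000 = 0.3000
d₁ = [ln(294/290) + (0.033 − 0.029 + 0.3²/2)·1] / 0.3000 = [0.0137 + 0.0490] / 0.3000 = 0.2090 ⇒ 0.21
d₂ = d₁ − σ√T = 0.2090 − 0.3000 = -0.0910 ⇒ -0.09
Risk-neutral Pr[S_T > K] = N(d₂) = N(-0.09) = 0.4641

0.4641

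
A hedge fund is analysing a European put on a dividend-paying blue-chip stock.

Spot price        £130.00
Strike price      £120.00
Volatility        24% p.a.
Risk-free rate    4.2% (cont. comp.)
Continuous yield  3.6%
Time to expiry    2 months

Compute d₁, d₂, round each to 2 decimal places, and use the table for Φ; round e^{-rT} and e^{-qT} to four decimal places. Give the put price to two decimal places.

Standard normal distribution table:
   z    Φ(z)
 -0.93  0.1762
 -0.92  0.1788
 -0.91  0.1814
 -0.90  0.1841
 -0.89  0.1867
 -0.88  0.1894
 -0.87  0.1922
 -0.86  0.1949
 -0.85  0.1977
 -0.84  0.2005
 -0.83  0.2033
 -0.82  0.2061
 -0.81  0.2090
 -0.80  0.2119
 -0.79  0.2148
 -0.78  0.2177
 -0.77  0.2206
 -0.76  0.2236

T = 0.1667;  σ√T = 0.0980
ln(S/K) + (r − q + σ²/2)T = ln(130/120) + (0.042 − 0.036 + 0.24²/2)·0.1667 = 0.0800 + 0.0058 = 0.0858
d₁ = 0.0858 / 0.0980 = 0.8761 which rounds to 0.88
d₂ = d₁ − σ√T = 0.8761 − 0.0980 = 0.7781 which rounds to 0.78
e^(−qT) = e^(−0.036·0.1667) = 0.9940;  e^(−rT) = e^(−0.042·0.1667) = 0.9930
N(−d₂) = N(-0.78) = 0.2177;  N(−d₁) = N(-0.88) = 0.1894
P = 120·0.9930·0.2177 − 130·0.9940·0.1894 = 25.9411 − 24.4743 = 1.4669

£1.47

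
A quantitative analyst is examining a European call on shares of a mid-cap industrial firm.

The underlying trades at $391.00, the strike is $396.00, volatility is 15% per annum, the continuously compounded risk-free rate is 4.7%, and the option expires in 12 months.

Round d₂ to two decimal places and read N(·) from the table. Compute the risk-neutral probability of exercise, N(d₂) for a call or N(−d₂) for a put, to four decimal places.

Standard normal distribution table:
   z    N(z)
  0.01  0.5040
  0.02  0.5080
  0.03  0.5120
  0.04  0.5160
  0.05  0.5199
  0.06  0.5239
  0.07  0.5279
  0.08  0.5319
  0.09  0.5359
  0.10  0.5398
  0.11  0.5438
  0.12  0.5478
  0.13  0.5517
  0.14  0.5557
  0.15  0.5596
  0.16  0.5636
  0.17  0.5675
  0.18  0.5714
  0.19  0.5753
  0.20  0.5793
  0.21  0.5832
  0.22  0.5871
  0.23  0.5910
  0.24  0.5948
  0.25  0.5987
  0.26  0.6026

0.5596

T = 1;  σ√T = 0.1500
d₁ = [ln(391/396) + (0.047 + 0.15²/2)·1] / 0.1500 = [-0.0127 + 0.0582] / 0.1500 = 0.3036 which rounds to 0.30
d₂ = d₁ − σ√T = 0.3036 − 0.1500 = 0.1536 which rounds to 0.15
Pr(exercise) under Q = N(d₂) = 0.5596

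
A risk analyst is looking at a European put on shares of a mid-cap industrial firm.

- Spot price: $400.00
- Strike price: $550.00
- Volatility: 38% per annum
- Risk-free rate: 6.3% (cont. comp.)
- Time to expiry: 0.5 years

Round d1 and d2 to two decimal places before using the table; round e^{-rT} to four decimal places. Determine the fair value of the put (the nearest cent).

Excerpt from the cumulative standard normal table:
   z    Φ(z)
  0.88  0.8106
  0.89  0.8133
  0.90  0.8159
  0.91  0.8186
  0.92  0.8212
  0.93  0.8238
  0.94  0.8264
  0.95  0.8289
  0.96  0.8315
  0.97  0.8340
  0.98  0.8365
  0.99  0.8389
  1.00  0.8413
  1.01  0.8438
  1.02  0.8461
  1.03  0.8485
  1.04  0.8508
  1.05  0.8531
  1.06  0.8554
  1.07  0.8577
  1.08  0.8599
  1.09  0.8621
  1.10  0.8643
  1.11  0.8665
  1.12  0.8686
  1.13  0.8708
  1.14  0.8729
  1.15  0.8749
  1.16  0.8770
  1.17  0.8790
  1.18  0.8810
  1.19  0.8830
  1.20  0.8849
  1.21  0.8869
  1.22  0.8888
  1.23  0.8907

T = 0.5;  σ√T = 0.2687
d₁ = [ln(400/550) + (0.063 + 0.38²/2)·0.5] / 0.2687 = [-0.3185 + 0.0676] / 0.2687 = -0.9336 ≈ -0.93
d₂ = d₁ − σ√T = -0.9336 − 0.2687 = -1.2023 ≈ -1.20
e^(−rT) = e^(−0.063·0.5) = 0.9690
N(−d₂) = N(1.20) = 0.8849;  N(−d₁) = N(0.93) = 0.8238
P = 550·0.9690·0.8849 − 400·0.8238 = 471.6075 − 329.5200 = 142.0875

$142.09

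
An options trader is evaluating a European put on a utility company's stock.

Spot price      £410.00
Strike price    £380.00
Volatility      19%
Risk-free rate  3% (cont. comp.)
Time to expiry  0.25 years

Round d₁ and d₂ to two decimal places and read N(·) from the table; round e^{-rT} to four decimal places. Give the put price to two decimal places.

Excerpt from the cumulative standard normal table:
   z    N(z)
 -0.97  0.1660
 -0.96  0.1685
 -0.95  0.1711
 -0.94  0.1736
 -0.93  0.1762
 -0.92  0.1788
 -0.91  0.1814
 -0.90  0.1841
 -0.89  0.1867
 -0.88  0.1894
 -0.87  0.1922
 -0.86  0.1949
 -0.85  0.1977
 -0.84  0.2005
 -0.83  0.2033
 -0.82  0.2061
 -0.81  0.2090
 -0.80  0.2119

£4.43

T = 0.25;  σ√T = 0.0950
d₁ = [ln(410/380) + (0.03 + ½·0.19²)·0.25] / (σ√T) = (0.0760 + 0.0120) / 0.0950 = 0.9263 ≈ 0.93
d₂ = 0.9263 − 0.0950 = 0.8313 ≈ 0.83
e^(−rT) = e^(−0.03·0.25) = 0.9925
P = 380·0.9925·N(-0.83) − 410·N(-0.93) = 380·0.9925·0.2033 − 410·0.1762 = 76.6746 − 72.2420 = 4.4326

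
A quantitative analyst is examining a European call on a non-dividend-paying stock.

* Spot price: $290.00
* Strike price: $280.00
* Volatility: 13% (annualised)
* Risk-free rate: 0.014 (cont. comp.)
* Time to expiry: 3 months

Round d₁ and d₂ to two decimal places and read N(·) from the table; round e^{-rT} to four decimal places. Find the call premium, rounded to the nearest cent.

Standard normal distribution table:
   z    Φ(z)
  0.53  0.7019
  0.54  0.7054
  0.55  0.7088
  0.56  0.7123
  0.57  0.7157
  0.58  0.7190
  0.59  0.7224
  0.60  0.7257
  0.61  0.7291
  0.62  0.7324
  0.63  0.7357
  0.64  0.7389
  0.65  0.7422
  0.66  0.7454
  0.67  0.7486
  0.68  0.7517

$14.61

σ√T = 0.13·√0.25 = 0.0650
d₁ = [ln(290/280) + (0.014 + ½·0.13²)·0.25] / (σ√T) = (0.0351 + 0.0056) / 0.0650 = 0.6262 ≈ 0.63
d₂ = 0.6262 − 0.0650 = 0.5612 ≈ 0.56
exp(−rT) = exp(−0.014·0.25) = 0.9965
N(d₁) = N(0.63) = 0.7357;  N(d₂) = N(0.56) = 0.7123
C = 290·0.7357 − 280·0.9965·0.7123 = 213.3530 − 198.7459 = 14.6071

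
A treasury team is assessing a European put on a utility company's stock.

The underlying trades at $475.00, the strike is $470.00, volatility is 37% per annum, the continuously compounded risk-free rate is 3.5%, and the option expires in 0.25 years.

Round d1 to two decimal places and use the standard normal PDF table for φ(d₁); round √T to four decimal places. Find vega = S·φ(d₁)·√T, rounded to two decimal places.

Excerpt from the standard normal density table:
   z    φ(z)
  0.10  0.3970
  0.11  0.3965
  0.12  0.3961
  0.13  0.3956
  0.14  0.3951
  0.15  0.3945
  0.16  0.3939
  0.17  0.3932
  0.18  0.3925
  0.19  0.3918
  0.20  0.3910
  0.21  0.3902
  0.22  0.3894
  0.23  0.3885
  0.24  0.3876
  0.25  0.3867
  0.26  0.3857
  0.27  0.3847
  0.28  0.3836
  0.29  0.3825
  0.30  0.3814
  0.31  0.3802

T = 0.25;  σ√T = 0.1850
d₁ = [ln(475/470) + (0.035 + 0.37²/2)·0.25] / 0.1850 = [0.0106 + 0.0259] / 0.1850 = 0.1970 which rounds to 0.20
√T = √0.25 = 0.5000
φ(d₁) = φ(0.20) = 0.3910
vega = S·φ(d₁)·√T = 475·0.3910·0.5000 = 92.8625

92.86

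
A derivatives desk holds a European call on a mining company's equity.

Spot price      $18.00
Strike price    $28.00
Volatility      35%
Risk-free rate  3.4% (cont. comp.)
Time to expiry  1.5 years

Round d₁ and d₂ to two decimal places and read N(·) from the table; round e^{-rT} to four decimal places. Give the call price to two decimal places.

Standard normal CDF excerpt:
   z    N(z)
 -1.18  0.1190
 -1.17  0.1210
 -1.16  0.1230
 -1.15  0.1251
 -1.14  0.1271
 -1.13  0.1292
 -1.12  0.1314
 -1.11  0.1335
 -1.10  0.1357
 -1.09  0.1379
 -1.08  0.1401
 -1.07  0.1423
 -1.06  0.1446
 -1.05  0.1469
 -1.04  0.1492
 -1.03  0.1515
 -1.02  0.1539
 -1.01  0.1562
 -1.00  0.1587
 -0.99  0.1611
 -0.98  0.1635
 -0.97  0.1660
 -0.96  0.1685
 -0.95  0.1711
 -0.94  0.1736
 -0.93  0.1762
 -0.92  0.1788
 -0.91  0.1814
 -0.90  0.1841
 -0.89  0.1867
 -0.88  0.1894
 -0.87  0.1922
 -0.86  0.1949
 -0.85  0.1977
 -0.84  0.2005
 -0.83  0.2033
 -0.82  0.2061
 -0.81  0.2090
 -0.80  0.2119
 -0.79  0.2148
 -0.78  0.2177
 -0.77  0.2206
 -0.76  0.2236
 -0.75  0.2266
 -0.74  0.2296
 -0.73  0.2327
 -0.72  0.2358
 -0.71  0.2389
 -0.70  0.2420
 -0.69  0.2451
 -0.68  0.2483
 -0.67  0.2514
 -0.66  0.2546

$0.92

σ√T = 0.35 × 1.2247 = 0.4287
d₁ = [ln(18/28) + (0.034 + 0.35²/2)·1.5] / 0.4287 = [-0.4418 + 0.1429] / 0.4287 = -0.6974 ≈ -0.70
d₂ = d₁ − σ√T = -0.6974 − 0.4287 = -1.1261 ≈ -1.13
e^(−rT) = e^(−0.034·1.5) = 0.9503
N(d₁) = N(-0.70) = 0.2420;  N(d₂) = N(-1.13) = 0.1292
C = 18·0.2420 − 28·0.9503·0.1292 = 4.3560 − 3.4378 = 0.9182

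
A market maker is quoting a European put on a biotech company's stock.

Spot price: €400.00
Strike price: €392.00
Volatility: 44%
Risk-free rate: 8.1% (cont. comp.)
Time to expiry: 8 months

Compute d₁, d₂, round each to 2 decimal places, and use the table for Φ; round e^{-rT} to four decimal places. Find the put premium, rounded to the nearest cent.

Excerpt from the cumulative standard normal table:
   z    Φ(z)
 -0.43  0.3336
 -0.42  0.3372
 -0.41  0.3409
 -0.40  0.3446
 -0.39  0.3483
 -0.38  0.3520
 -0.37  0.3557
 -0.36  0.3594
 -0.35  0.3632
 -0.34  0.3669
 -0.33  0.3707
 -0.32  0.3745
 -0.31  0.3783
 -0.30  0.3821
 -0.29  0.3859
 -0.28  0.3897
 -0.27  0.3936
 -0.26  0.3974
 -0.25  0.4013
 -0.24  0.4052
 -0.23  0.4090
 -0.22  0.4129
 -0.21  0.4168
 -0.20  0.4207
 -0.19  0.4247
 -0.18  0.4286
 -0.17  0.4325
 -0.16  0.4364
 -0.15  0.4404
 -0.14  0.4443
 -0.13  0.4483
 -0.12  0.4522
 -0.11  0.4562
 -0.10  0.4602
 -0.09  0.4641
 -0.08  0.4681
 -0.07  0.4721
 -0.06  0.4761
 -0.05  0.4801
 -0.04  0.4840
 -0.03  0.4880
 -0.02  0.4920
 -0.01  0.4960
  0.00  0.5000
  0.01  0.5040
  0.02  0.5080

σ√T = 0.44·√0.6667 = 0.3593
d₁ = [ln(400/392) + (0.081 + 0.44²/2)·0.6667] / 0.3593 = [0.0202 + 0.1185] / 0.3593 = 0.3862 which rounds to 0.39
d₂ = d₁ − σ√T = 0.3862 − 0.3593 = 0.0269 which rounds to 0.03
exp(−rT) = exp(−0.081·0.6667) = 0.9474
P = 392·0.9474·N(-0.03) − 400·N(-0.39) = 392·0.9474·0.4880 − 400·0.3483 = 181.2338 − 139.3200 = 41.9138

€41.91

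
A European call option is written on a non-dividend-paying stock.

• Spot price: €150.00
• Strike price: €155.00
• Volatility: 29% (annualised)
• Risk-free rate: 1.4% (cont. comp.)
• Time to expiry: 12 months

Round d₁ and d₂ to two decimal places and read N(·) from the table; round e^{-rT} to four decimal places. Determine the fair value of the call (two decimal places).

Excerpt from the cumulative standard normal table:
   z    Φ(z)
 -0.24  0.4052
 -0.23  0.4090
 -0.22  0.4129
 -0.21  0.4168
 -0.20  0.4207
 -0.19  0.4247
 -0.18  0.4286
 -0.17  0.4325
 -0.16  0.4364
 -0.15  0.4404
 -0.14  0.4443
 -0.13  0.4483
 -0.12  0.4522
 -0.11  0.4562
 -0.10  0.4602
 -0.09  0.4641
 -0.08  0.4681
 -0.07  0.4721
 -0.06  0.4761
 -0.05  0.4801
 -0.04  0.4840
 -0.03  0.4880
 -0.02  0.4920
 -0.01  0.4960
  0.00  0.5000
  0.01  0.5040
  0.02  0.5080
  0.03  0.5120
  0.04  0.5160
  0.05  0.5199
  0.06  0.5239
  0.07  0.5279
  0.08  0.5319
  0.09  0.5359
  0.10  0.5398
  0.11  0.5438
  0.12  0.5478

T = 1;  σ√T = 0.2900
d₁ = [ln(150/155) + (0.014 + 0.29²/2)·1] / 0.2900 = [-0.0328 + 0.0560] / 0.2900 = 0.0802 ≈ 0.08
d₂ = d₁ − σ√T = 0.0802 − 0.2900 = -0.2098 ≈ -0.21
exp(−rT) = exp(−0.014·1) = 0.9861
C = 150·N(0.08) − 155·0.9861·N(-0.21) = 150·0.5319 − 155·0.9861·0.4168 = 79.7850 − 63.7060 = 16.0790

€16.08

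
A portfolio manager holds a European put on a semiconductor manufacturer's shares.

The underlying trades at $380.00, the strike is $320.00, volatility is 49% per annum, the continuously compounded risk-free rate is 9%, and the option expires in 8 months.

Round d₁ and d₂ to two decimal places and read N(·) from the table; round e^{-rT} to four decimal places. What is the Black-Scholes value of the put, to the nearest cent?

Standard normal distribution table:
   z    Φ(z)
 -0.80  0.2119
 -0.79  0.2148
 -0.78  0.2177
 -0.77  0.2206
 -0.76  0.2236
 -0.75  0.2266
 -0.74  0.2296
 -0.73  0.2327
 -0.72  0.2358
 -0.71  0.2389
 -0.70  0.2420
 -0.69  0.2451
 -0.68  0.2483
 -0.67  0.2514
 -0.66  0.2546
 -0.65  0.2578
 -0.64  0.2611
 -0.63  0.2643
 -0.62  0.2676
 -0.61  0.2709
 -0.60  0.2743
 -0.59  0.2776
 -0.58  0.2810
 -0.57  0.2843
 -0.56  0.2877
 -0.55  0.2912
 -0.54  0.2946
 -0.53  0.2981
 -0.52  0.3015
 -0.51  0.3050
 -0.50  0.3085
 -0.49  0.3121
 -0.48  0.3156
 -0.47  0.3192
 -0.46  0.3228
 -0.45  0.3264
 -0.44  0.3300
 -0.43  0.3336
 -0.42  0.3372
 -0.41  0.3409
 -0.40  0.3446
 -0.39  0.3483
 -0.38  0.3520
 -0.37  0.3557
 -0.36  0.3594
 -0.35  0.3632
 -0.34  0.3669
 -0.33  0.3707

$23.36

T = 0.6667;  σ√T = 0.4001
d₁ = [ln(380/320) + (0.09 + 0.49²/2)·0.6667] / 0.4001 = [0.1719 + 0.1400] / 0.4001 = 0.7795 → 0.78
d₂ = d₁ − σ√T = 0.7795 − 0.4001 = 0.3795 → 0.38
exp(−rT) = exp(−0.09·0.6667) = 0.9418
N(−d₂) = N(-0.38) = 0.3520;  N(−d₁) = N(-0.78) = 0.2177
P = 320·0.9418·0.3520 − 380·0.2177 = 106.0844 − 82.7260 = 23.3584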